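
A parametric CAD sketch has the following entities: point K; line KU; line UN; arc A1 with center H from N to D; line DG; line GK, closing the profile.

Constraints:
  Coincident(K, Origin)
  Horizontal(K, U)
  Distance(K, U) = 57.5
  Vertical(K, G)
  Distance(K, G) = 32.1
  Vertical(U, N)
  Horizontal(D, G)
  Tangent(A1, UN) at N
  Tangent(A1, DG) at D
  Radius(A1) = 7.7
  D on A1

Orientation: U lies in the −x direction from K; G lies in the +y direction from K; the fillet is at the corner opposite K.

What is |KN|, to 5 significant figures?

62.463

K is at the origin; KU is horizontal with |KU| = 57.5 and U on the −x side, so U = (-57.500, 0.0000). KG is vertical with |KG| = 32.1 and G on the +y side, so G = (0.0000, 32.100). The virtual corner opposite K is at (-57.500, 32.100). The tangent condition forces HN to be normal to UN and since A1 is tangent to DG there, HD ⟂ DG, with radius 7.7, so the center H sits 7.7 in from both sides at H = (-49.800, 24.400). That places the tangent points at N = (-57.500, 24.400) on UN and D = (-49.800, 32.100) on DG. Then |KN| = |N − K| = 62.463.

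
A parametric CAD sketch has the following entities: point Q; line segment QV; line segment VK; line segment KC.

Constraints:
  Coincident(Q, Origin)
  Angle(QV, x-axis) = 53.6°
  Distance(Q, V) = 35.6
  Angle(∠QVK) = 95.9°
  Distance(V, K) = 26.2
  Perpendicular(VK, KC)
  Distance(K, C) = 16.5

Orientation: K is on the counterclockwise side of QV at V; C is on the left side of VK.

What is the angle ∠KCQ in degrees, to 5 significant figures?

122.35°

Q is at the origin; QV runs at 53.6° with length 35.6, so V = 35.6·(cos 53.6°, sin 53.6°) = (21.126, 28.654). ∠QVK = 95.9°, so VK runs at 53.6° + (180° − 95.9°) = 137.70° from the x-axis; with |VK| = 26.2, K = V + 26.2·(cos 137.70°, sin 137.70°) = (1.7474, 46.287). The perpendicularity gives KC at right angles to VK; with |KC| = 16.5 on the left of VK, C = K + 16.5·(-0.67301, -0.73963) = (-9.3573, 34.083). Then cos ∠KCQ = CK·CQ / (|CK||CQ|), giving 122.35°.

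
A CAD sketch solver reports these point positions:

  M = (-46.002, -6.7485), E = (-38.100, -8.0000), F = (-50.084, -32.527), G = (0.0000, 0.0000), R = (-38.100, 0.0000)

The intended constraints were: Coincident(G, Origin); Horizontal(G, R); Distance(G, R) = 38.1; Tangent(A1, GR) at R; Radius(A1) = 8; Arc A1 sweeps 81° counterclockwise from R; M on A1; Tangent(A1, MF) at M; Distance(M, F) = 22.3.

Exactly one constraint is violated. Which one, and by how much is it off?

Distance(M, F) = 22.3 — off by 3.80.

G = (0.00, 0.00) ✓; G.y = 0.00, R.y = 0.00 ✓; |GR| = 38.10 ✓; ∠(ER, RG) = 90.00° ✓; |ER| = 8.000 ✓; bearing(E→M) − bearing(E→R) = 81.00° ✓; |EM| = 8.000 ✓; ∠(EM, MF) = 90.00° ✓; |MF| = 26.10 ✗.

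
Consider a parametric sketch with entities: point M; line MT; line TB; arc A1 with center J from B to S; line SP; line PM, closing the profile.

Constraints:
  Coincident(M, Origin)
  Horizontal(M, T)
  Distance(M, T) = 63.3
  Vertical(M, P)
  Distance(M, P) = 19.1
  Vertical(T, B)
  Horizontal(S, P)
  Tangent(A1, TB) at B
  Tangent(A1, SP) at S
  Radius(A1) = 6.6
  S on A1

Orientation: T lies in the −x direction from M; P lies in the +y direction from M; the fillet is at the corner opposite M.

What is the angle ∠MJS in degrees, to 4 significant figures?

102.4°

The virtual corner opposite M is at (-63.30, 19.10). Tangency of A1 to TB means the radius JB is perpendicular to TB and the tangent condition forces JS to be normal to SP, with radius 6.6, so the center J sits 6.6 in from both sides at J = (-56.70, 12.50). That places the tangent points at B = (-63.30, 12.50) on TB and S = (-56.70, 19.10) on SP. Then cos ∠MJS = JM·JS / (|JM||JS|), giving 102.4°.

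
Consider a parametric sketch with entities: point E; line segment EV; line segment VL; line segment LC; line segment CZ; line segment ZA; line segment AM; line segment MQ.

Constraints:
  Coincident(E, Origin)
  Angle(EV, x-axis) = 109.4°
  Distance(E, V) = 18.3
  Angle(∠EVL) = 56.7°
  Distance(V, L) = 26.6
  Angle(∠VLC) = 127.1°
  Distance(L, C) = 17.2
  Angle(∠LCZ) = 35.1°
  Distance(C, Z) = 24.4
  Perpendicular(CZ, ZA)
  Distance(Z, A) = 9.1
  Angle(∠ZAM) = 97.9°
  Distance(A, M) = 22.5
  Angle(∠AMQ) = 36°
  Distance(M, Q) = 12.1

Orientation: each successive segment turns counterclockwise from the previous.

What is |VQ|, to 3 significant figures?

28.6

E is at the origin; EV runs at 109.4° with length 18.3, so V = (-6.08, 17.3). ∠EVL = 56.7° gives VL at -127° from the x-axis; with |VL| = 26.6, L = (-22.2, -3.90). ∠VLC = 127.1° gives LC at -74.4° from the x-axis; with |LC| = 17.2, C = (-17.6, -20.5). ∠LCZ = 35.1° gives CZ at 70.5° from the x-axis; with |CZ| = 24.4, Z = (-9.43, 2.54). The perpendicularity gives ZA at right angles to CZ, so ZA runs at 160°; with |ZA| = 9.1, A = (-18.0, 5.57). ∠ZAM = 97.9° gives AM at -117° from the x-axis; with |AM| = 22.5, M = (-28.4, -14.4). ∠AMQ = 36.0° gives MQ at 26.6° from the x-axis; with |MQ| = 12.1, Q = (-17.5, -8.98). Then |VQ| = |Q − V| = 28.6.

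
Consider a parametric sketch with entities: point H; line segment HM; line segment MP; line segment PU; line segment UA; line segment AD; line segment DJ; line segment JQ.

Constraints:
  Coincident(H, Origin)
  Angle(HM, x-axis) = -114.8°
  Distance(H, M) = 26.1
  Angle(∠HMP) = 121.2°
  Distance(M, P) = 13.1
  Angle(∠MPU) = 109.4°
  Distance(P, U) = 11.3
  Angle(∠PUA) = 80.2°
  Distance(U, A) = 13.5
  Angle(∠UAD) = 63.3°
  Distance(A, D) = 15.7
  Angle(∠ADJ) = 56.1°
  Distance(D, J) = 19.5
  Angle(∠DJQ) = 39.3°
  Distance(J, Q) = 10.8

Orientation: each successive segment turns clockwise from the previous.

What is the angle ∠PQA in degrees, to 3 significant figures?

125°

H is at the origin; HM runs at -114.8° with length 26.1, so M = (-10.9, -23.7). ∠HMP = 121.2° gives MP at -174° from the x-axis; with |MP| = 13.1, P = (-24.0, -25.2). ∠MPU = 109.4° gives PU at 116° from the x-axis; with |PU| = 11.3, U = (-28.9, -15.0). ∠PUA = 80.2° gives UA at 16.0° from the x-axis; with |UA| = 13.5, A = (-15.9, -11.3). ∠UAD = 63.3° gives AD at -101° from the x-axis; with |AD| = 15.7, D = (-18.8, -26.7). ∠ADJ = 56.1° gives DJ at 135° from the x-axis; with |DJ| = 19.5, J = (-32.7, -13.0). ∠DJQ = 39.3° gives JQ at -5.30° from the x-axis; with |JQ| = 10.8, Q = (-22.0, -14.0). Then cos ∠PQA = QP·QA / (|QP||QA|), giving 125°.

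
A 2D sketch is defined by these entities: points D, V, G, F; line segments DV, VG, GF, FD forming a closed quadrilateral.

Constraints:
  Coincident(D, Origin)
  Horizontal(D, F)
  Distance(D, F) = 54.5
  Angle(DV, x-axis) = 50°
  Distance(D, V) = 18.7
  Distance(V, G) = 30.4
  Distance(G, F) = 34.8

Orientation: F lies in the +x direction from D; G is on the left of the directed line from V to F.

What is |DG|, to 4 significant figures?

48.54

D is at the origin; DF is horizontal with |DF| = 54.5 and F in +x, so F = (54.5, 0). DV runs at 50.0° with |DV| = 18.7, so V = (12.02, 14.33). G is determined by |VG| = 30.4 and |GF| = 34.8 together: it lies at the intersection of circle(V, 30.4) and circle(F, 34.8). With |VF| = 44.83, the foot of the radical line on VF is 19.22 from V and the perpendicular offset is √(30.4² − 19.22²) = 23.56. Taking the left-of-VF solution: G = (37.76, 30.51).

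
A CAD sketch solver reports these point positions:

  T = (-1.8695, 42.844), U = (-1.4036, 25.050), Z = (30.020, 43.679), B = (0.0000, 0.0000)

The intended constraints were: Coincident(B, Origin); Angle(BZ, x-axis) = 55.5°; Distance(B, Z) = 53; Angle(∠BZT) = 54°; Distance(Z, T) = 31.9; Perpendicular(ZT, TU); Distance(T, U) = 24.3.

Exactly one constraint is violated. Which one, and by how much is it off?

Distance(T, U) = 24.3 — off by 6.50.

B = (0.00, 0.00) ✓; BZ at 55.50° ✓; |BZ| = 53.00 ✓; ∠BZT = 54.00° ✓; |ZT| = 31.90 ✓; ∠(ZT, TU) = 90.00° ✓; |TU| = 17.80 ✗.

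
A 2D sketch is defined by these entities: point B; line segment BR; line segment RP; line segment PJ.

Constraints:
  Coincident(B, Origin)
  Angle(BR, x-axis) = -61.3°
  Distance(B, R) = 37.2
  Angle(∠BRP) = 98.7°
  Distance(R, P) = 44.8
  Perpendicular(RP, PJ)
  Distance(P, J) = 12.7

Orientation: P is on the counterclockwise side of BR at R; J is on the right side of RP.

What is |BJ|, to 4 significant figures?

70.64

B is at the origin; BR runs at -61.3° with length 37.2, so R = 37.2·(cos -61.3°, sin -61.3°) = (17.86, -32.63). ∠BRP = 98.7°, so RP runs at -61.3° + (180° − 98.7°) = 20.00° from the x-axis; with |RP| = 44.8, P = R + 44.8·(cos 20.00°, sin 20.00°) = (59.96, -17.31). The perpendicularity gives PJ at right angles to RP; with |PJ| = 12.7 on the right of RP, J = P + 12.7·(0.3420, -0.9397) = (64.31, -29.24). Then |BJ| = |J − B| = 70.64.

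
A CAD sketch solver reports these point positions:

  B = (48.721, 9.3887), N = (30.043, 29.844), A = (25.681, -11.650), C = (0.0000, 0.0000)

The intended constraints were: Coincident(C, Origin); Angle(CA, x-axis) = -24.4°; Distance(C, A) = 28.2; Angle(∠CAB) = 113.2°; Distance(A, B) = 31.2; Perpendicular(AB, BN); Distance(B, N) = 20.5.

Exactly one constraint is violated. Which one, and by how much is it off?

Distance(B, N) = 20.5 — off by 7.20.

C = (0.00, 0.00) ✓; CA at -24.40° ✓; |CA| = 28.20 ✓; ∠CAB = 113.2° ✓; |AB| = 31.20 ✓; ∠(AB, BN) = 90.00° ✓; |BN| = 27.70 ✗.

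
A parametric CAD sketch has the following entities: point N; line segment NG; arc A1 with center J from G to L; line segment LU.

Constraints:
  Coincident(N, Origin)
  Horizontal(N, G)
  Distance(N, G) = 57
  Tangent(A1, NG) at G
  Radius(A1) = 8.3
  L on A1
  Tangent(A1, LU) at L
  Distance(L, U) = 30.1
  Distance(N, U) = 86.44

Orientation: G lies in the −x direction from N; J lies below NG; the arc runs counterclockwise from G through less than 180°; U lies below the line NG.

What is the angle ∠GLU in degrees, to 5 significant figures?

154.20°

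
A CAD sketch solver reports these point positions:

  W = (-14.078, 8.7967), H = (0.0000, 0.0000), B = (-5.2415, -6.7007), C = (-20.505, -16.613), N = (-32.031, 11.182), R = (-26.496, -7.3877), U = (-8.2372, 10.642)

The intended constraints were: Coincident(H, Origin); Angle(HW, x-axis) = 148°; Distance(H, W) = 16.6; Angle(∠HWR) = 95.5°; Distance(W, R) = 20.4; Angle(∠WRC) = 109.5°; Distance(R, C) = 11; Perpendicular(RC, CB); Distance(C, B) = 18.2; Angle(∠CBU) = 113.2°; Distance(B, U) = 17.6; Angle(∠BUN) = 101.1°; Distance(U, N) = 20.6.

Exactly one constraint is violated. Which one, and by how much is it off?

Distance(U, N) = 20.6 — off by 3.20.

H = (0.00, 0.00) ✓; HW at 148.0° ✓; |HW| = 16.60 ✓; ∠HWR = 95.50° ✓; |WR| = 20.40 ✓; ∠WRC = 109.5° ✓; |RC| = 11.00 ✓; ∠(RC, CB) = 90.00° ✓; |CB| = 18.20 ✓; ∠CBU = 113.2° ✓; |BU| = 17.60 ✓; ∠BUN = 101.1° ✓; |UN| = 23.80 ✗.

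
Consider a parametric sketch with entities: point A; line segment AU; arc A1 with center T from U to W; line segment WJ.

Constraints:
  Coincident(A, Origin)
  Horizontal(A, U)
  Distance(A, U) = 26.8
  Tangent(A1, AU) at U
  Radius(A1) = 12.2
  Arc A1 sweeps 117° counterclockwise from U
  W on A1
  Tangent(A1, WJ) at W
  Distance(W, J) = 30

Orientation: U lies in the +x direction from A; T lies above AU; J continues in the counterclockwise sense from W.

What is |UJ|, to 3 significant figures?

44.6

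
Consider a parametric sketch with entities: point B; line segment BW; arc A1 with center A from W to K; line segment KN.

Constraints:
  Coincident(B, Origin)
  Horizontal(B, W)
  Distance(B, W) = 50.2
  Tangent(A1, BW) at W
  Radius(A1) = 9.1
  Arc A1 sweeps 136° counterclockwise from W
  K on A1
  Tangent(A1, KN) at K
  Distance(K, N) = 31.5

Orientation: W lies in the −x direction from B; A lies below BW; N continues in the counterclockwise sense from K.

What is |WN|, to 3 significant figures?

40.9

B is at the origin; B and W share the same y with |BW| = 50.2 and W on the −x side, so W = (-50.2, 0.00). The tangent condition forces AW to be normal to BW, so A = W + (0, -9.1) = (-50.2, -9.10). On A1, W sits at bearing 90° from A; a 136° counterclockwise sweep puts K at bearing 226°, so K = A + 9.1·(cos 226°, sin 226°) = (-56.5, -15.6). Since A1 is tangent to KN there, AK ⟂ KN, so KN runs along (−sin 226°, cos 226°); with |KN| = 31.5, N = (-33.9, -37.5). Then |WN| = |N − W| = 40.9.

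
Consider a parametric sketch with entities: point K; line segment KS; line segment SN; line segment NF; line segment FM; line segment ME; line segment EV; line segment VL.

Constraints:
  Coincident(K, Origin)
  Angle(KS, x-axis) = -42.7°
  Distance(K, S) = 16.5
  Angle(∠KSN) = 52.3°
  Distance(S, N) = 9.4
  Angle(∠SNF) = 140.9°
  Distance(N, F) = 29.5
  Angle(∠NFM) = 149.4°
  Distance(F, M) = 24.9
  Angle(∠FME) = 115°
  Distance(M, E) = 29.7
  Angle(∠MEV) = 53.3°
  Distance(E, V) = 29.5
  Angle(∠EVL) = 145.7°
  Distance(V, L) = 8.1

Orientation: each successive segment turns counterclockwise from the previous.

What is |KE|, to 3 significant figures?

51.0

∠NFM = 149.4° gives FM at 155° from the x-axis; with |FM| = 24.9, M = (-26.1, 33.2). ∠FME = 115.0° gives ME at -140° from the x-axis; with |ME| = 29.7, E = (-49.0, 14.3). Then |KE| = |E − K| = 51.0.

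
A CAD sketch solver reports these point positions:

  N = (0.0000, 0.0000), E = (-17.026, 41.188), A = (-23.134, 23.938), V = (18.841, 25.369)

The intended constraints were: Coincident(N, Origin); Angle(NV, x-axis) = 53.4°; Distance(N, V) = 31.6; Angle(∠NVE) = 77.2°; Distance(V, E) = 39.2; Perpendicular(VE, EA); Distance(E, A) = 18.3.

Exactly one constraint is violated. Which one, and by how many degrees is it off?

Perpendicular(VE, EA) — off by 4.30°.

N = (0.00, 0.00) ✓; NV at 53.40° ✓; |NV| = 31.60 ✓; ∠NVE = 77.20° ✓; |VE| = 39.20 ✓; ∠(VE, EA) = 94.30° ✗; |EA| = 18.30 ✓.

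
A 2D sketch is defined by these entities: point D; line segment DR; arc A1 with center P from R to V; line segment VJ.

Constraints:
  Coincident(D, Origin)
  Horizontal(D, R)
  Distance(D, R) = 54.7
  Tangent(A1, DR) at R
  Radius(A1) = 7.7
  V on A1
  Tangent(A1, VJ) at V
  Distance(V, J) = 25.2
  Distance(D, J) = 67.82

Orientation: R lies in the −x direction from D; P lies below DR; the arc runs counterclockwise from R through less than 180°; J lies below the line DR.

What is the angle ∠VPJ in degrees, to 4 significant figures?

73.01°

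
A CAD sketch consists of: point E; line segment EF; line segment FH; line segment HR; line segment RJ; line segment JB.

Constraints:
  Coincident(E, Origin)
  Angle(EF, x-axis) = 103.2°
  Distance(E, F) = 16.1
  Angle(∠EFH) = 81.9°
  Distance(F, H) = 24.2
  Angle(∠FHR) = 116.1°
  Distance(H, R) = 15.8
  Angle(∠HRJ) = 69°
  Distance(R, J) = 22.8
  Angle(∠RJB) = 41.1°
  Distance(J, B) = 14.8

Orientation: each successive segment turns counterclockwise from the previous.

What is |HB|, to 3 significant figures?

7.81

E is at the origin; EF runs at 103.2° with length 16.1, so F = (-3.68, 15.7). ∠EFH = 81.9° gives FH at -159° from the x-axis; with |FH| = 24.2, H = (-26.2, 6.88). ∠FHR = 116.1° gives HR at -94.8° from the x-axis; with |HR| = 15.8, R = (-27.5, -8.86). ∠HRJ = 69.0° gives RJ at 16.2° from the x-axis; with |RJ| = 22.8, J = (-5.65, -2.50). ∠RJB = 41.1° gives JB at 155° from the x-axis; with |JB| = 14.8, B = (-19.1, 3.73). Then |HB| = |B − H| = 7.81.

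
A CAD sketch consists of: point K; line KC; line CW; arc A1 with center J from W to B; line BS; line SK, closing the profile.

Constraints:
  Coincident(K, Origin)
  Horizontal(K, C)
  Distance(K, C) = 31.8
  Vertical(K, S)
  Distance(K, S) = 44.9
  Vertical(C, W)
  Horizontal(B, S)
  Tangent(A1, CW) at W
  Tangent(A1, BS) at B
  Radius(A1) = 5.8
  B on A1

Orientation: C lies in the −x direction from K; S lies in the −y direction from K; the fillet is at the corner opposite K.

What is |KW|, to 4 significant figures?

50.40

K is at the origin; K and C share the same y with |KC| = 31.8 and C on the −x side, so C = (-31.80, 0.000). KS is vertical with |KS| = 44.9 and S on the −y side, so S = (0.000, -44.90). The virtual corner opposite K is at (-31.80, -44.90). A1 meets CW tangentially, so JW is at right angles to CW and A1 meets BS tangentially, so JB is at right angles to BS, with radius 5.8, so the center J sits 5.8 in from both sides at J = (-26.00, -39.10). That places the tangent points at W = (-31.80, -39.10) on CW and B = (-26.00, -44.90) on BS. Then |KW| = |W − K| = 50.40.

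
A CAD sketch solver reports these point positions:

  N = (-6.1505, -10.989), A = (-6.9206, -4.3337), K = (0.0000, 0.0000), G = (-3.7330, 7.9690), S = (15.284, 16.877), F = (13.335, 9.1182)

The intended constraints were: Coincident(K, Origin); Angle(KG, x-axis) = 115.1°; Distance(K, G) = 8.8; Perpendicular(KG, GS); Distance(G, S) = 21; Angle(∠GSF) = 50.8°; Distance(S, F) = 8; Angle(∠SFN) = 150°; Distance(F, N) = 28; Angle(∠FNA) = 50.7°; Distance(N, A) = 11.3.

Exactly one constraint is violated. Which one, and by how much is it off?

Distance(N, A) = 11.3 — off by 4.60.

K = (0.00, 0.00) ✓; KG at 115.1° ✓; |KG| = 8.800 ✓; ∠(KG, GS) = 90.00° ✓; |GS| = 21.00 ✓; ∠GSF = 50.80° ✓; |SF| = 8.000 ✓; ∠SFN = 150.0° ✓; |FN| = 28.00 ✓; ∠FNA = 50.70° ✓; |NA| = 6.700 ✗.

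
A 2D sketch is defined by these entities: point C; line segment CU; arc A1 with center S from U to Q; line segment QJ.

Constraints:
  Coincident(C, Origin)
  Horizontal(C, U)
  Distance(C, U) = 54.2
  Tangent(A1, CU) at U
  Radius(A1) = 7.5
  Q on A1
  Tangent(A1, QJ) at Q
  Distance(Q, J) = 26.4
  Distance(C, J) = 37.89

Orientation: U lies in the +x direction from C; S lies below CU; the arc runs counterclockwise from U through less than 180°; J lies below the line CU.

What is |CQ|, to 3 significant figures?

48.7

C is at the origin; CU is horizontal with |CU| = 54.2 and U on the +x side, so U = (54.2, 0.00). Tangency of A1 to CU means the radius SU is perpendicular to CU, so S = U + (0, -7.5) = (54.2, -7.50). Since SQ ⟂ QJ (tangency), |SJ| = √(7.5² + 26.4²) = 27.4 regardless of where Q sits on A1. So J lies on both circle(C, 37.89) and circle(S, 27.4); the below-CU intersection is J = (30.9, -22.0). Q is the foot of the tangent from J: Q = (48.7, -2.45).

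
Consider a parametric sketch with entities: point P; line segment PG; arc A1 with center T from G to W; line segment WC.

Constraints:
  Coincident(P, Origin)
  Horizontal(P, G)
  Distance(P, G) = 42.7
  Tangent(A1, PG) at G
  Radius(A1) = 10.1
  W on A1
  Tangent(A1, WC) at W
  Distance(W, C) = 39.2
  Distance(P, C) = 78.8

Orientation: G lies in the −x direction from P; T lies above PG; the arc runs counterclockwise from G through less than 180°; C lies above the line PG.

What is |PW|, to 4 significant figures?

40.24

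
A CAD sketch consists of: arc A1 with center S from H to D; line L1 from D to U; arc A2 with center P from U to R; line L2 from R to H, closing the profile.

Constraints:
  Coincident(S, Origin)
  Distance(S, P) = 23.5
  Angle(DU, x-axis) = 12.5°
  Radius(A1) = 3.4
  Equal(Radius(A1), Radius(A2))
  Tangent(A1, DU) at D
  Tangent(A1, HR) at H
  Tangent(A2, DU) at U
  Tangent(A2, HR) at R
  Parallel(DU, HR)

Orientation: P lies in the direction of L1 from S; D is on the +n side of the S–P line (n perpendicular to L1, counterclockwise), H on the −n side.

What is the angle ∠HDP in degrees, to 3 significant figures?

81.8°

S is at the origin and P lies 23.5 along u from S, so P = 23.5·u = (22.9, 5.09). Tangency of A1 to both parallel lines with radius 3.4 puts D and H at S ± 3.4·n: D = (-0.736, 3.32), H = (0.736, -3.32). Then cos ∠HDP = DH·DP / (|DH||DP|), giving 81.8°.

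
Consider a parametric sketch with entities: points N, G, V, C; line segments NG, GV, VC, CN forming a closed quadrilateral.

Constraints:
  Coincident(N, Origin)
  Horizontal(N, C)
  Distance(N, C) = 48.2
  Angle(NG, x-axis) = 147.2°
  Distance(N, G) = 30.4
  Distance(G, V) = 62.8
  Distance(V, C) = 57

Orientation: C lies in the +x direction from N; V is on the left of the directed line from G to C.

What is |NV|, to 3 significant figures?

58.5

Checks: |GV| = 62.80 ✓; |VC| = 57.00 ✓.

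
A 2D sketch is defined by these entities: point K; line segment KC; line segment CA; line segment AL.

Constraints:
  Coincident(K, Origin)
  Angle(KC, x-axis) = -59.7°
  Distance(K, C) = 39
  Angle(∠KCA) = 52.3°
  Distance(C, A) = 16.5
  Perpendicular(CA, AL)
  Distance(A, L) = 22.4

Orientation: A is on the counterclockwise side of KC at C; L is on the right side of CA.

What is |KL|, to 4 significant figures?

53.76

∠KCA = 52.3°, so CA runs at -59.7° + (180° − 52.3°) = 68.00° from the x-axis; with |CA| = 16.5, A = C + 16.5·(cos 68.00°, sin 68.00°) = (25.86, -18.37). CA ⟂ AL; with |AL| = 22.4 on the right of CA, L = A + 22.4·(0.9272, -0.3746) = (46.63, -26.77). Then |KL| = |L − K| = 53.76.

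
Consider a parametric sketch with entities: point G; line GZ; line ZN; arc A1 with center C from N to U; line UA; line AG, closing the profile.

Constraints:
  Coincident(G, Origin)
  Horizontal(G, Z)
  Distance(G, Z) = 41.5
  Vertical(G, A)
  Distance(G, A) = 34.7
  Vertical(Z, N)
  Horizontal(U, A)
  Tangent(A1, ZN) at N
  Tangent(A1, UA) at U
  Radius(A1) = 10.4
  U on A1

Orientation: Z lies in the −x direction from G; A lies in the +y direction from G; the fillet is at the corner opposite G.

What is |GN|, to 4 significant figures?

48.09

G is at the origin; GZ is horizontal with |GZ| = 41.5 and Z on the −x side, so Z = (-41.50, 0.000). GA is vertical with |GA| = 34.7 and A on the +y side, so A = (0.000, 34.70). The virtual corner opposite G is at (-41.50, 34.70). Since A1 is tangent to ZN there, CN ⟂ ZN and the tangent condition forces CU to be normal to UA, with radius 10.4, so the center C sits 10.4 in from both sides at C = (-31.10, 24.30). That places the tangent points at N = (-41.50, 24.30) on ZN and U = (-31.10, 34.70) on UA. Then |GN| = |N − G| = 48.09.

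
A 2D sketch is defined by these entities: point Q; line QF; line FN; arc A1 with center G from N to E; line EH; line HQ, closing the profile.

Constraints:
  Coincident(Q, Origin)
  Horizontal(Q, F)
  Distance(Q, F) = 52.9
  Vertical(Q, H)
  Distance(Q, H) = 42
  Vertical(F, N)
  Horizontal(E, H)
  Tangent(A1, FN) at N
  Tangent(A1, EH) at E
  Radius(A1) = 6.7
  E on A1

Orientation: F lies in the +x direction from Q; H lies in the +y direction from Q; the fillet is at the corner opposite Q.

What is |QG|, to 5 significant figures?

58.142

Q is at the origin; QF is horizontal with |QF| = 52.9 and F on the +x side, so F = (52.900, 0.0000). Q and H share the same x with |QH| = 42.0 and H on the +y side, so H = (0.0000, 42.000). The virtual corner opposite Q is at (52.900, 42.000). Tangency of A1 to FN means the radius GN is perpendicular to FN and A1 meets EH tangentially, so GE is at right angles to EH, with radius 6.7, so the center G sits 6.7 in from both sides at G = (46.200, 35.300). Then |QG| = |G − Q| = 58.142.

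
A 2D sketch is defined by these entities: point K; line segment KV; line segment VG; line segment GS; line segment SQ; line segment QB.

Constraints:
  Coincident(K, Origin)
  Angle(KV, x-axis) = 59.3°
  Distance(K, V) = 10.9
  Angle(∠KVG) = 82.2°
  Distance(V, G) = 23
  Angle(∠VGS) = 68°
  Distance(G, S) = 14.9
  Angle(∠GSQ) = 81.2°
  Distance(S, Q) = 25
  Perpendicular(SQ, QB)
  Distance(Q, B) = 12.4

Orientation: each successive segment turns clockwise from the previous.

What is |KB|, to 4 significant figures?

20.45

K is at the origin; KV runs at 59.3° with length 10.9, so V = (5.565, 9.372). ∠KVG = 82.2° gives VG at -38.50° from the x-axis; with |VG| = 23.0, G = (23.56, -4.945). ∠VGS = 68.0° gives GS at -150.5° from the x-axis; with |GS| = 14.9, S = (10.60, -12.28). ∠GSQ = 81.2° gives SQ at 110.7° from the x-axis; with |SQ| = 25.0, Q = (1.760, 11.10). SQ is perpendicular to QB, so QB runs at 20.70°; with |QB| = 12.4, B = (13.36, 15.49). Then |KB| = |B − K| = 20.45.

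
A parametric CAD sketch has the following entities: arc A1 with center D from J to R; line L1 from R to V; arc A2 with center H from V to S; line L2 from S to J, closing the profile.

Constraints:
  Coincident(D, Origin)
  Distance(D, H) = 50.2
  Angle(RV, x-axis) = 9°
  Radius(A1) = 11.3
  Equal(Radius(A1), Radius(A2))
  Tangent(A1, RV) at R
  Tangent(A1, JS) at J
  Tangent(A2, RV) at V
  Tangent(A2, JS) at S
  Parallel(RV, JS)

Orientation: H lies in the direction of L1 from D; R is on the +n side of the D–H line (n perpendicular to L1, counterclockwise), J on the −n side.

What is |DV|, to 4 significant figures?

51.46

Tangency of A1 to both parallel lines with radius 11.3 puts R and J at D ± 11.3·n: R = (-1.768, 11.16), J = (1.768, -11.16). Equal radii place V and S the same way about H: V = H + 11.3·n = (47.81, 19.01), S = H − 11.3·n = (51.35, -3.308). Then |DV| = |V − D| = 51.46.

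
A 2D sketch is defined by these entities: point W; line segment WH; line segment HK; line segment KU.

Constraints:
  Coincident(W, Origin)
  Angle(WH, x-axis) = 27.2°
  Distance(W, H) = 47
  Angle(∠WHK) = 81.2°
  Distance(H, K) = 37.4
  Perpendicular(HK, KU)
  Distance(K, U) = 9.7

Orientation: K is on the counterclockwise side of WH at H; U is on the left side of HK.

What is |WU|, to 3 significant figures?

47.6

∠WHK = 81.2°, so HK runs at 27.2° + (180° − 81.2°) = 126° from the x-axis; with |HK| = 37.4, K = H + 37.4·(cos 126°, sin 126°) = (19.8, 51.7). HK ⟂ KU; with |KU| = 9.7 on the left of HK, U = K + 9.7·(-0.809, -0.588) = (12.0, 46.0). Then |WU| = |U − W| = 47.6.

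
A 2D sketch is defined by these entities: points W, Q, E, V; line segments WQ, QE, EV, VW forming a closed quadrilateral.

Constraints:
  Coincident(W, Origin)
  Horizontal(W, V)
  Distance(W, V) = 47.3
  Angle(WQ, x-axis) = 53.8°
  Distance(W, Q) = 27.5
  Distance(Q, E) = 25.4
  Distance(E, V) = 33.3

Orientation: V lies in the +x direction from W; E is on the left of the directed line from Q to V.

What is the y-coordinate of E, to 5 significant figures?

32.376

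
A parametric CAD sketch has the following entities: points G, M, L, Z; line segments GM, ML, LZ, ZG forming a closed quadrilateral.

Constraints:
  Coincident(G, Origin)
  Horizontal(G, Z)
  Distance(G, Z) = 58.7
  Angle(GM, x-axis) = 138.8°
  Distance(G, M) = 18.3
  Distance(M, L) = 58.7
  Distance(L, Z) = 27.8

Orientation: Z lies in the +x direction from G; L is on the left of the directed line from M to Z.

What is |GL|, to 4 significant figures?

49.70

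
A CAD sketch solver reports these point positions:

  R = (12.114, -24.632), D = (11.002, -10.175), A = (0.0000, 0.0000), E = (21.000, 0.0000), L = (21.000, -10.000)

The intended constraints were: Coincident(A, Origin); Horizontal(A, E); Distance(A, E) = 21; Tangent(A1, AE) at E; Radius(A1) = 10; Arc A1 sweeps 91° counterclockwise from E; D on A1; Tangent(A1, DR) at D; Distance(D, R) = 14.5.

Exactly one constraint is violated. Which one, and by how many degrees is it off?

Tangent(A1, DR) at D — off by 3.40°.

A = (0.00, 0.00) ✓; A.y = 0.00, E.y = 0.00 ✓; |AE| = 21.00 ✓; ∠(LE, EA) = 90.00° ✓; |LE| = 10.00 ✓; bearing(L→D) − bearing(L→E) = 91.00° ✓; |LD| = 10.00 ✓; ∠(LD, DR) = 86.60° ✗; |DR| = 14.50 ✓.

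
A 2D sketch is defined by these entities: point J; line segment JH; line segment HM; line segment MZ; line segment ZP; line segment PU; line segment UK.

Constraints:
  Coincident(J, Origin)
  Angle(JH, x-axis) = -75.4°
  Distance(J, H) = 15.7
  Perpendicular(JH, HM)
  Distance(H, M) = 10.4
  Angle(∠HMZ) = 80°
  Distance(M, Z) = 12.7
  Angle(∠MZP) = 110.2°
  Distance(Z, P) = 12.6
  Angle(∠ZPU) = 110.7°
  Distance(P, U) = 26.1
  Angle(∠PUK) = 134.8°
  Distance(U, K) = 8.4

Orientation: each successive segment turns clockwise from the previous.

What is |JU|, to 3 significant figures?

29.3

J is at the origin; JH runs at -75.4° with length 15.7, so H = (3.96, -15.2). JH is perpendicular to HM, so HM runs at -165°; with |HM| = 10.4, M = (-6.11, -17.8). ∠HMZ = 80.0° gives MZ at 94.6° from the x-axis; with |MZ| = 12.7, Z = (-7.13, -5.16). ∠MZP = 110.2° gives ZP at 24.8° from the x-axis; with |ZP| = 12.6, P = (4.31, 0.130). ∠ZPU = 110.7° gives PU at -44.5° from the x-axis; with |PU| = 26.1, U = (22.9, -18.2). Then |JU| = |U − J| = 29.3.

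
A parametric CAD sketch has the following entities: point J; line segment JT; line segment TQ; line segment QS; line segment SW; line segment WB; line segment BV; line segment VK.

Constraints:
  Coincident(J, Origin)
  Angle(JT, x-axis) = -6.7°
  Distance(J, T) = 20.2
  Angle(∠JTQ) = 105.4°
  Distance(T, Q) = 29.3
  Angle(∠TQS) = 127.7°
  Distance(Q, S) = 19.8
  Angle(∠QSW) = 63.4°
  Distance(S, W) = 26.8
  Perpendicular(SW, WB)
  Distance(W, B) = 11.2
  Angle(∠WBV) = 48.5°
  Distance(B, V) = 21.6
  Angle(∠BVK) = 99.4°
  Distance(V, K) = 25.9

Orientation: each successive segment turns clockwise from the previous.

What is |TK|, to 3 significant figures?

50.2

∠WBV = 48.5° gives BV at -112° from the x-axis; with |BV| = 21.6, V = (4.31, -36.7). ∠BVK = 99.4° gives VK at 168° from the x-axis; with |VK| = 25.9, K = (-21.0, -31.2). Then |TK| = |K − T| = 50.2.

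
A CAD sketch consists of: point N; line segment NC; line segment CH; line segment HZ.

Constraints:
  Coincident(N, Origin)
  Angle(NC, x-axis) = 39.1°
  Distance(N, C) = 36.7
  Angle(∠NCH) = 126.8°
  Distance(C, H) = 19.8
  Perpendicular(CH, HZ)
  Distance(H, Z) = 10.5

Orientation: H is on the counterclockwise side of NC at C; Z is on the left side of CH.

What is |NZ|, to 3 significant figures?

45.9

N is at the origin; NC runs at 39.1° with length 36.7, so C = 36.7·(cos 39.1°, sin 39.1°) = (28.5, 23.1). ∠NCH = 126.8°, so CH runs at 39.1° + (180° − 126.8°) = 92.3° from the x-axis; with |CH| = 19.8, H = C + 19.8·(cos 92.3°, sin 92.3°) = (27.7, 42.9). CH ⟂ HZ; with |HZ| = 10.5 on the left of CH, Z = H + 10.5·(-0.999, -0.0401) = (17.2, 42.5). Then |NZ| = |Z − N| = 45.9.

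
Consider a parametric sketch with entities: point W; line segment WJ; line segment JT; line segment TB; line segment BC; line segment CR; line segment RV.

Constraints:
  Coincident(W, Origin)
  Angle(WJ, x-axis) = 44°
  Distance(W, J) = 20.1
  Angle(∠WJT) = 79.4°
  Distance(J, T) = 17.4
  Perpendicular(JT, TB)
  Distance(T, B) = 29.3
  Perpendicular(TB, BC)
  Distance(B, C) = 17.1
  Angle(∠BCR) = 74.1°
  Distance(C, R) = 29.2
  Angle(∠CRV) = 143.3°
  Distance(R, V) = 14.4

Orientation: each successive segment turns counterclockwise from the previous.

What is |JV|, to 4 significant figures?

21.13

W is at the origin; WJ runs at 44.0° with length 20.1, so J = (14.46, 13.96). ∠WJT = 79.4° gives JT at 144.6° from the x-axis; with |JT| = 17.4, T = (0.2755, 24.04). JT is perpendicular to TB, so TB runs at -125.4°; with |TB| = 29.3, B = (-16.70, 0.1589). The perpendicularity gives BC at right angles to TB, so BC runs at -35.40°; with |BC| = 17.1, C = (-2.759, -9.747). ∠BCR = 74.1° gives CR at 70.50° from the x-axis; with |CR| = 29.2, R = (6.988, 17.78). ∠CRV = 143.3° gives RV at 107.2° from the x-axis; with |RV| = 14.4, V = (2.730, 31.53). Then |JV| = |V − J| = 21.13.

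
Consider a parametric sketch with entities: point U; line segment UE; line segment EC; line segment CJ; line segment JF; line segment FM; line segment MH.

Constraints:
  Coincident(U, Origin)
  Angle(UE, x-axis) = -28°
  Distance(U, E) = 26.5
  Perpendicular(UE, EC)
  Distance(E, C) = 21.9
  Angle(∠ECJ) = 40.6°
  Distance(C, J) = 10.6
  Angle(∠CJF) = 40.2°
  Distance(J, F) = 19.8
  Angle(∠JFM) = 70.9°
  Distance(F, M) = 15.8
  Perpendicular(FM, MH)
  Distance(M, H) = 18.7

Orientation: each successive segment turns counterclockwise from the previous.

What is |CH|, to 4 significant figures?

11.31

∠JFM = 70.9° gives FM at 90.30° from the x-axis; with |FM| = 15.8, M = (42.47, 12.45). FM ⟂ MH, so MH runs at -179.7°; with |MH| = 18.7, H = (23.77, 12.35). Then |CH| = |H − C| = 11.31.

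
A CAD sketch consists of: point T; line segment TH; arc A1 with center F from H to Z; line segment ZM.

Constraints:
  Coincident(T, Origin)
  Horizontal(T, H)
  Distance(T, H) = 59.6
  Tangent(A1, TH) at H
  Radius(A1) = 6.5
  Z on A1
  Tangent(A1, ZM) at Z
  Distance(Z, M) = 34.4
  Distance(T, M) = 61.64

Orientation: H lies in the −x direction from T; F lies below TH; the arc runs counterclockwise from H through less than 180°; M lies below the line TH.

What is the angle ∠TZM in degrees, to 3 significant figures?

67.6°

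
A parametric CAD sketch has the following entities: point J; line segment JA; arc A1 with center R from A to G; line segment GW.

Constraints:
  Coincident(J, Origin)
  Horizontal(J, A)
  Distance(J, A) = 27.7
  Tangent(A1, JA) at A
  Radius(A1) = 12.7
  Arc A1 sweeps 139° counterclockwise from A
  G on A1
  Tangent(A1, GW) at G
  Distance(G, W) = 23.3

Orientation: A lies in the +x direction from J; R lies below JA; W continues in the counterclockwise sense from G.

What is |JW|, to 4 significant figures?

52.70

J is at the origin; J and A share the same y with |JA| = 27.7 and A on the +x side, so A = (27.70, 0.000). Since A1 is tangent to JA there, RA ⟂ JA, so R = A + (0, -12.7) = (27.70, -12.70). On A1, A sits at bearing 90° from R; a 139° counterclockwise sweep puts G at bearing 229°, so G = R + 12.7·(cos 229°, sin 229°) = (19.37, -22.28). The tangent condition forces RG to be normal to GW, so GW runs along (−sin 229°, cos 229°); with |GW| = 23.3, W = (36.95, -37.57). Then |JW| = |W − J| = 52.70.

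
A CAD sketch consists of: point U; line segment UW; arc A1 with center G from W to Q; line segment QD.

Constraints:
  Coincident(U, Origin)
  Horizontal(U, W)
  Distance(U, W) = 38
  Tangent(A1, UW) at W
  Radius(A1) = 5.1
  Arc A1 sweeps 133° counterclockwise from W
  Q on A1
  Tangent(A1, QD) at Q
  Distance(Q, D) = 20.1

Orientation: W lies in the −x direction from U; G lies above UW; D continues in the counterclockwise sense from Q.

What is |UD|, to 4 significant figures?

53.33

U is at the origin; U and W share the same y with |UW| = 38.0 and W on the −x side, so W = (-38.00, 0.000). A1 meets UW tangentially, so GW is at right angles to UW, so G = W + (0, 5.1) = (-38.00, 5.100). On A1, W sits at bearing -90° from G; a 133° counterclockwise sweep puts Q at bearing 43°, so Q = G + 5.1·(cos 43°, sin 43°) = (-34.27, 8.578). Tangency of A1 to QD means the radius GQ is perpendicular to QD, so QD runs along (−sin 43°, cos 43°); with |QD| = 20.1, D = (-47.98, 23.28). Then |UD| = |D − U| = 53.33.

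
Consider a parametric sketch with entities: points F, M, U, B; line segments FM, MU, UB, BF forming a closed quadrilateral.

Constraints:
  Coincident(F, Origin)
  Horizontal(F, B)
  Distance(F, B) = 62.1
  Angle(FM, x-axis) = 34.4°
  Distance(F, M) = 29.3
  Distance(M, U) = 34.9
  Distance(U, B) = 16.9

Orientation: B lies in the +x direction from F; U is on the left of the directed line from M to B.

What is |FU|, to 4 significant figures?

61.37

F is at the origin; FB is horizontal with |FB| = 62.1 and B in +x, so B = (62.1, 0). FM runs at 34.4° with |FM| = 29.3, so M = (24.18, 16.55). U is determined by |MU| = 34.9 and |UB| = 16.9 together: it lies at the intersection of circle(M, 34.9) and circle(B, 16.9). With |MB| = 41.38, the foot of the radical line on MB is 31.96 from M and the perpendicular offset is √(34.9² − 31.96²) = 14.03. Taking the left-of-MB solution: U = (59.08, 16.63).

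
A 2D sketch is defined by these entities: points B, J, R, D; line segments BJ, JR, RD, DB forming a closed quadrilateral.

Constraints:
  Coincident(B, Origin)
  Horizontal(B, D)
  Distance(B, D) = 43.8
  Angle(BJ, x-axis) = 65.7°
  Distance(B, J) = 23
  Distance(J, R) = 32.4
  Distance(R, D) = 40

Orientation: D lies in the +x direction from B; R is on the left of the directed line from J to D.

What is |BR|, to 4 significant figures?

53.41

Checks: |JR| = 32.40 ✓; |RD| = 40.00 ✓.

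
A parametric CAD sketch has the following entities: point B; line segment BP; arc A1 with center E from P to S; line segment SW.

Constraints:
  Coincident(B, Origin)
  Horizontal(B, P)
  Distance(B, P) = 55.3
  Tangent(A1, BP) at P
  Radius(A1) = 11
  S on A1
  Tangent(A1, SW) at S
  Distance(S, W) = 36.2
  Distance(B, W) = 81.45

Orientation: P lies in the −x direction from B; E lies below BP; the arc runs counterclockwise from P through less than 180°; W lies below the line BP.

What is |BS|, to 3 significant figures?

67.2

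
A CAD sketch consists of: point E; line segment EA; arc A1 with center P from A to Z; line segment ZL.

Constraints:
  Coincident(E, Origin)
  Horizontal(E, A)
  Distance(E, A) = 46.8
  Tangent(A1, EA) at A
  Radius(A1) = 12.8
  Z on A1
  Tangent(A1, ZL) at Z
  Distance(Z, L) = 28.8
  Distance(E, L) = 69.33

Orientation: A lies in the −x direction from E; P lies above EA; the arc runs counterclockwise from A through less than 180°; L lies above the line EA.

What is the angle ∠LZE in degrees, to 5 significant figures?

156.46°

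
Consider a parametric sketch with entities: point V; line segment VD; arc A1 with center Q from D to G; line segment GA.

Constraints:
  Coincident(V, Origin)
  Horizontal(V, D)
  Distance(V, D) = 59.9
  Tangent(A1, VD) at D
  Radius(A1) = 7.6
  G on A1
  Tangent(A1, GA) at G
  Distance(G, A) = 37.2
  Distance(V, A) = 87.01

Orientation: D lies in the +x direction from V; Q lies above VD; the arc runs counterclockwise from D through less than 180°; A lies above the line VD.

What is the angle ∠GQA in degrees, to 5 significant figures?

78.453°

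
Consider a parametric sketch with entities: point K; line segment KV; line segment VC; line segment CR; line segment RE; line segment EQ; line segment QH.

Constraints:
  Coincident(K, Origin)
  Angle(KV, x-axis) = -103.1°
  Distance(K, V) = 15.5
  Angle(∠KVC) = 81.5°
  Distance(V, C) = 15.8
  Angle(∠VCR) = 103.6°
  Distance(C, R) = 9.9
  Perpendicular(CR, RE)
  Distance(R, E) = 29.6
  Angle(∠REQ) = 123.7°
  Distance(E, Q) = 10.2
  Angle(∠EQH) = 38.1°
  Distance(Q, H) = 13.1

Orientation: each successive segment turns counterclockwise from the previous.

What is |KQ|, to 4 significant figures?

21.20

K is at the origin; KV runs at -103.1° with length 15.5, so V = (-3.513, -15.10). ∠KVC = 81.5° gives VC at -4.600° from the x-axis; with |VC| = 15.8, C = (12.24, -16.36). ∠VCR = 103.6° gives CR at 71.80° from the x-axis; with |CR| = 9.9, R = (15.33, -6.959). The perpendicularity gives RE at right angles to CR, so RE runs at 161.8°; with |RE| = 29.6, E = (-12.79, 2.286). ∠REQ = 123.7° gives EQ at -141.9° from the x-axis; with |EQ| = 10.2, Q = (-20.82, -4.008). Then |KQ| = |Q − K| = 21.20.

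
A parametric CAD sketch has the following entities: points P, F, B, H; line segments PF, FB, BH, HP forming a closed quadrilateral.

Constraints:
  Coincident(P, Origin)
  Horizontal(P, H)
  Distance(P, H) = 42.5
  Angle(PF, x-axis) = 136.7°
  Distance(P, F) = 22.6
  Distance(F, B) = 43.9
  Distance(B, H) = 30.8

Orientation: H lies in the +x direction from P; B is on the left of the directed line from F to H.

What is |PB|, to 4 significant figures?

36.95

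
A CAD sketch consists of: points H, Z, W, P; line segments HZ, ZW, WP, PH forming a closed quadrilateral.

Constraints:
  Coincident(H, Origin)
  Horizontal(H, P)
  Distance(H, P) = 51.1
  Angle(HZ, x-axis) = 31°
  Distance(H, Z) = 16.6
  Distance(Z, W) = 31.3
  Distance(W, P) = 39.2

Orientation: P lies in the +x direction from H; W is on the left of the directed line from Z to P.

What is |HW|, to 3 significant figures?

46.9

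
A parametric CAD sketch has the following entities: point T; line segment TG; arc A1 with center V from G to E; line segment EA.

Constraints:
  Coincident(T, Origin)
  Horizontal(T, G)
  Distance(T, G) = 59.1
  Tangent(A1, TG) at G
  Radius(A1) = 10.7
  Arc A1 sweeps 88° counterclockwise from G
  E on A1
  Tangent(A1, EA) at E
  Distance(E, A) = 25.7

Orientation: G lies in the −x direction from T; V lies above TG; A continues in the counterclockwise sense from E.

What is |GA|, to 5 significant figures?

37.830

T is at the origin; T and G share the same y with |TG| = 59.1 and G on the −x side, so G = (-59.100, 0.0000). Since A1 is tangent to TG there, VG ⟂ TG, so V = G + (0, 10.7) = (-59.100, 10.700). On A1, G sits at bearing -90° from V; an 88° counterclockwise sweep puts E at bearing -2°, so E = V + 10.7·(cos -2°, sin -2°) = (-48.407, 10.327). Tangency of A1 to EA means the radius VE is perpendicular to EA, so EA runs along (−sin -2°, cos -2°); with |EA| = 25.7, A = (-47.510, 36.011). Then |GA| = |A − G| = 37.830.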